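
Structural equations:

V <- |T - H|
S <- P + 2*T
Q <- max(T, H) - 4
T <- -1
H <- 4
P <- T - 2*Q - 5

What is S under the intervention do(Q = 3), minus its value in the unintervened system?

do(Q=3) replaces the equation Q <- max(T, H) - 4 with the constant Q = 3.
P = T - 2*Q - 5  [with T=-1, Q=3]  = -12
S = P + 2*T  [with P=-12, T=-1]  = -14
Without intervention: Q = max(T, H) - 4  [with T=-1, H=4]  = 0; P = T - 2*Q - 5  [with T=-1, Q=0]  = -6; S = P + 2*T  [with P=-6, T=-1]  = -8.
Change = -14 − (-8) = -6.

-6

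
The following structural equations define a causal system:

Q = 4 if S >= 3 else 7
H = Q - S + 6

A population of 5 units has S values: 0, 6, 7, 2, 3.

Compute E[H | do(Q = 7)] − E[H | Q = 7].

Every unit gets Q=7 under the intervention. H values become 13, 7, 6, 11, 10; E[H|do(Q=7)] = 9.4.
E[H|Q=7] averages over only the 2 units with Q=7 (S = 0, 2): H = 13, 11, mean 12.
Difference = 9.4 − 12 = -2.6.

-2.6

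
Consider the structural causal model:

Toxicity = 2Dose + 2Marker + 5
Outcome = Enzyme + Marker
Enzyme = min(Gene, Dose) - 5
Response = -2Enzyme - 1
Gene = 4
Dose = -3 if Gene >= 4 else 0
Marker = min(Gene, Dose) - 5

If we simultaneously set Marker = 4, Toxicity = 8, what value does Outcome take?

Setting Marker = 4, Toxicity = 8 by intervention discards those variables' equations.
Dose = -3 if Gene >= 4 else 0  [with Gene=4]  = -3
Enzyme = min(Gene, Dose) - 5  [with Gene=4, Dose=-3]  = -8
Outcome = Enzyme + Marker  [with Enzyme=-8, Marker=4]  = -4

-4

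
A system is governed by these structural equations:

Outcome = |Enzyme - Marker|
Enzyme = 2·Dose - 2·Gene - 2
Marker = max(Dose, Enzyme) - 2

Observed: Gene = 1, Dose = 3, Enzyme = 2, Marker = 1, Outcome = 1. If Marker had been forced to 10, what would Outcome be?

Intervening sets Marker = 10 and removes its equation (Marker = max(Dose, Enzyme) - 2).
Enzyme = 2·Dose - 2·Gene - 2  [with Dose=3, Gene=1]  = 2
Outcome = |Enzyme - Marker|  [with Enzyme=2, Marker=10]  = 8

8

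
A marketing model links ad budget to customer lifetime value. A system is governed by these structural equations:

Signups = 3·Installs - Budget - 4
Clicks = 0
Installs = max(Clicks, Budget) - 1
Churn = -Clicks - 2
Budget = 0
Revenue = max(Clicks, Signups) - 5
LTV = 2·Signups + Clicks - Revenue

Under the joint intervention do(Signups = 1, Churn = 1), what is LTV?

Under do(Signups = 1, Churn = 1), each intervened variable's structural equation is replaced by its fixed value.
Revenue = max(Clicks, Signups) - 5  [with Clicks=0, Signups=1]  = -4
LTV = 2·Signups + Clicks - Revenue  [with Signups=1, Clicks=0, Revenue=-4]  = 6

6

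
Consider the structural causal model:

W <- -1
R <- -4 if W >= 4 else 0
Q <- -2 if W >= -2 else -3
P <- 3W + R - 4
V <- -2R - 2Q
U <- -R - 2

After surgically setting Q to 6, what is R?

0

Under do(Q=6), the mechanism Q <- -2 if W >= -2 else -3 is discarded; Q is fixed at 6.
Since R is not a descendant of the intervened variable, it is unaffected.
R = -4 if W >= 4 else 0  [with W=-1]  = 0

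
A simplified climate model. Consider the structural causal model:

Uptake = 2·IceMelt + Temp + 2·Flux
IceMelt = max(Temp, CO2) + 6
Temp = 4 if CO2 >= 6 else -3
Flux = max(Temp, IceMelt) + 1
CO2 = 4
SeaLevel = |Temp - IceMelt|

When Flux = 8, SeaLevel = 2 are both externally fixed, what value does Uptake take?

33

Setting Flux = 8, SeaLevel = 2 by intervention discards those variables' equations.
Temp = 4 if CO2 >= 6 else -3  [with CO2=4]  = -3
IceMelt = max(Temp, CO2) + 6  [with Temp=-3, CO2=4]  = 10
Uptake = 2·IceMelt + Temp + 2·Flux  [with IceMelt=10, Temp=-3, Flux=8]  = 33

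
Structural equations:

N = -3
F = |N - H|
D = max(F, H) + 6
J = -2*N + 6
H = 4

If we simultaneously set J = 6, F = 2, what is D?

10

The joint intervention fixes J = 6, F = 2, removing each variable's own equation.
D = max(F, H) + 6  [with F=2, H=4]  = 10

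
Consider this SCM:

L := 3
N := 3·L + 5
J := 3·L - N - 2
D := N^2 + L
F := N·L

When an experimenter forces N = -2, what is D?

7

Under do(N=-2), the mechanism N := 3·L + 5 is discarded; N is fixed at -2.
D = N^2 + L  [with N=-2, L=3]  = 7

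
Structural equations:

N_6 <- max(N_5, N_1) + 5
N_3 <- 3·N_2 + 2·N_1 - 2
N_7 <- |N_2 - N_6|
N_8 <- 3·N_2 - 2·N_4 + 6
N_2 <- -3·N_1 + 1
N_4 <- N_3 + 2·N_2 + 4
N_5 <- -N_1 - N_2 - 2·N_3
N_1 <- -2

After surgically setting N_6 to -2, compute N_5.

-35

do(N_6=-2) replaces the equation N_6 <- max(N_5, N_1) + 5 with the constant N_6 = -2.
Since N_5 is not a descendant of the intervened variable, it is unaffected.
N_2 = -3·N_1 + 1  [with N_1=-2]  = 7
N_3 = 3·N_2 + 2·N_1 - 2  [with N_2=7, N_1=-2]  = 15
N_5 = -N_1 - N_2 - 2·N_3  [with N_1=-2, N_2=7, N_3=15]  = -35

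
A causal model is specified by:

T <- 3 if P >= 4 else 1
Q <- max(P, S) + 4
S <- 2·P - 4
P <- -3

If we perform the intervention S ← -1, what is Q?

The intervention breaks the incoming arrows to S: S <- 2·P - 4 no longer applies, and S = -1.
Q = max(P, S) + 4  [with P=-3, S=-1]  = 3

3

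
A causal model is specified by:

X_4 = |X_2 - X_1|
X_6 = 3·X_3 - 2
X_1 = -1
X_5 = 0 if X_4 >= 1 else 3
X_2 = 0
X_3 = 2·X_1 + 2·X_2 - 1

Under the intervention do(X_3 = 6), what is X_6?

16

The intervention breaks the incoming arrows to X_3: X_3 = 2·X_1 + 2·X_2 - 1 no longer applies, and X_3 = 6.
X_6 = 3·X_3 - 2  [with X_3=6]  = 16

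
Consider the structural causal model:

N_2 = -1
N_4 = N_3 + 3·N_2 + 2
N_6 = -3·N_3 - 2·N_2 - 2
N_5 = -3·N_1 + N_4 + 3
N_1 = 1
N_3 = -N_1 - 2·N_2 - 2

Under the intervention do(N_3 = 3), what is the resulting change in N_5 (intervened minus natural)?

4

do(N_3=3) replaces the equation N_3 = -N_1 - 2·N_2 - 2 with the constant N_3 = 3.
N_4 = N_3 + 3·N_2 + 2  [with N_3=3, N_2=-1]  = 2
N_5 = -3·N_1 + N_4 + 3  [with N_1=1, N_4=2]  = 2
Without intervention: N_3 = -N_1 - 2·N_2 - 2  [with N_1=1, N_2=-1]  = -1; N_4 = N_3 + 3·N_2 + 2  [with N_3=-1, N_2=-1]  = -2; N_5 = -3·N_1 + N_4 + 3  [with N_1=1, N_4=-2]  = -2.
Change = 2 − (-2) = 4.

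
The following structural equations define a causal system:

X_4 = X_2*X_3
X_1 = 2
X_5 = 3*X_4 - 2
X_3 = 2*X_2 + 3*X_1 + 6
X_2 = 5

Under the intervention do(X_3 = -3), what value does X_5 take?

do(X_3=-3) replaces the equation X_3 = 2*X_2 + 3*X_1 + 6 with the constant X_3 = -3.
X_4 = X_2*X_3  [with X_2=5, X_3=-3]  = -15
X_5 = 3*X_4 - 2  [with X_4=-15]  = -47

-47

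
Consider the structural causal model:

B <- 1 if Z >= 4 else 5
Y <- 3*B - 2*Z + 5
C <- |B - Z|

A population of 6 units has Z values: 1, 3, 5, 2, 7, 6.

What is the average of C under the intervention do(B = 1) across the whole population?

3

The intervention sets B=1 in all 6 units regardless of Z. Recomputing C per unit gives 0, 2, 4, 1, 6, 5; average 3.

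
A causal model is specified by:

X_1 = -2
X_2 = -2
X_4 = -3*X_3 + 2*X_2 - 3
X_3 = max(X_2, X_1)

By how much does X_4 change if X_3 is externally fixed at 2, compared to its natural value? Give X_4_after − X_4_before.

-12

The intervention breaks the incoming arrows to X_3: X_3 = max(X_2, X_1) no longer applies, and X_3 = 2.
X_4 = -3*X_3 + 2*X_2 - 3  [with X_3=2, X_2=-2]  = -13
Without intervention: X_3 = max(X_2, X_1)  [with X_2=-2, X_1=-2]  = -2; X_4 = -3*X_3 + 2*X_2 - 3  [with X_3=-2, X_2=-2]  = -1.
Change = -13 − (-1) = -12.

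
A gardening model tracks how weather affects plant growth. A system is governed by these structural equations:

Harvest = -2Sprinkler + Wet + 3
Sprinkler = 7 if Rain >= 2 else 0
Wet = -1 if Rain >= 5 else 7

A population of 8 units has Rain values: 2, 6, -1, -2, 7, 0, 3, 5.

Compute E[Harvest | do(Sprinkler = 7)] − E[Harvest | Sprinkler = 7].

The intervention sets Sprinkler=7 in all 8 units regardless of Rain. Recomputing Harvest per unit gives -4, -12, -4, -4, -12, -4, -4, -12; average -7.
E[Harvest|Sprinkler=7] averages over only the 5 units with Sprinkler=7 (Rain = 2, 6, 7, 3, 5): Harvest = -4, -12, -12, -4, -12, mean -8.8.
Difference = -7 − (-8.8) = 1.8.

1.8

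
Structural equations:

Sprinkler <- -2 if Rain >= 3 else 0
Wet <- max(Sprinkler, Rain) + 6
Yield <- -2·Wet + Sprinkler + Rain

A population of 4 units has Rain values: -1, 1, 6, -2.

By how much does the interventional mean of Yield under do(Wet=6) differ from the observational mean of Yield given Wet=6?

2

Every unit gets Wet=6 under the intervention. Yield values become -13, -11, -8, -14; E[Yield|do(Wet=6)] = -11.5.
Conditioning on Wet=6 selects the 2 unit(s) with Rain ∈ {-1, -2}. Their Yield values: -13, -14. Mean = -13.5.
Difference = -11.5 − (-13.5) = 2.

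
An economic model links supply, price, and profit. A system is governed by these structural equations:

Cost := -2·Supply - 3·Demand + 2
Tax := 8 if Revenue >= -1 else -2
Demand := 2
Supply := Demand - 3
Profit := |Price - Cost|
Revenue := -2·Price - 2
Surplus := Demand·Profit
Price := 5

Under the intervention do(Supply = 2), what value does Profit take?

13

The intervention breaks the incoming arrows to Supply: Supply := Demand - 3 no longer applies, and Supply = 2.
Cost = -2·Supply - 3·Demand + 2  [with Supply=2, Demand=2]  = -8
Profit = |Price - Cost|  [with Price=5, Cost=-8]  = 13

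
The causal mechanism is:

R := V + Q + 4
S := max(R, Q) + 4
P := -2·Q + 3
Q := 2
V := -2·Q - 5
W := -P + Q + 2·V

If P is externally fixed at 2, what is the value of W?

-18

The intervention breaks the incoming arrows to P: P := -2·Q + 3 no longer applies, and P = 2.
V = -2·Q - 5  [with Q=2]  = -9
W = -P + Q + 2·V  [with P=2, Q=2, V=-9]  = -18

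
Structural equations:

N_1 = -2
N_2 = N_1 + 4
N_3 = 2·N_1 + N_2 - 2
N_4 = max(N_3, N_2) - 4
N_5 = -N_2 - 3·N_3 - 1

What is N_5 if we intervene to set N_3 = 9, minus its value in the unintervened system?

-39

do(N_3=9) replaces the equation N_3 = 2·N_1 + N_2 - 2 with the constant N_3 = 9.
N_2 = N_1 + 4  [with N_1=-2]  = 2
N_5 = -N_2 - 3·N_3 - 1  [with N_2=2, N_3=9]  = -30
Without intervention: N_2 = N_1 + 4  [with N_1=-2]  = 2; N_3 = 2·N_1 + N_2 - 2  [with N_1=-2, N_2=2]  = -4; N_5 = -N_2 - 3·N_3 - 1  [with N_2=2, N_3=-4]  = 9.
Change = -30 − 9 = -39.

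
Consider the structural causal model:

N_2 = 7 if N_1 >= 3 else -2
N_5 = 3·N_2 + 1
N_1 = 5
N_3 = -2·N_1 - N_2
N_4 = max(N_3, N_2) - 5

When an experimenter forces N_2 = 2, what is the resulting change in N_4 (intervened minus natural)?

Under do(N_2=2), the mechanism N_2 = 7 if N_1 >= 3 else -2 is discarded; N_2 is fixed at 2.
N_3 = -2·N_1 - N_2  [with N_1=5, N_2=2]  = -12
N_4 = max(N_3, N_2) - 5  [with N_3=-12, N_2=2]  = -3
Without intervention: N_2 = 7 if N_1 >= 3 else -2  [with N_1=5]  = 7; N_3 = -2·N_1 - N_2  [with N_1=5, N_2=7]  = -17; N_4 = max(N_3, N_2) - 5  [with N_3=-17, N_2=7]  = 2.
Change = -3 − 2 = -5.

-5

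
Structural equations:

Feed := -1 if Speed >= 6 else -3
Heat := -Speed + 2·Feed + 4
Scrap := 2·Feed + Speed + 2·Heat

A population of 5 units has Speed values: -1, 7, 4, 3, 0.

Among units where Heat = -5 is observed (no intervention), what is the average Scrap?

-9

E[Scrap|Heat=-5] averages over only the 2 units with Heat=-5 (Speed = 7, 3): Scrap = -5, -13, mean -9.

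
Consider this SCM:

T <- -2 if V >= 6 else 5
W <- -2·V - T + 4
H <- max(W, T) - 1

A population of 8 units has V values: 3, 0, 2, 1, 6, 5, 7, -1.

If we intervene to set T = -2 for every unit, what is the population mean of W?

do(T=-2) breaks T's dependence on V. With T=-2 fixed, W across the units is 0, 6, 2, 4, -6, -4, -8, 8, mean 0.25.

0.25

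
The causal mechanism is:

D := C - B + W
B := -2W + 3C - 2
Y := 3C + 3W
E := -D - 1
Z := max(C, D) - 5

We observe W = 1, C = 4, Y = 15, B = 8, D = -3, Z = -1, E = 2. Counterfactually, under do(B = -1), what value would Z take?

Under do(B=-1), the mechanism B := -2W + 3C - 2 is discarded; B is fixed at -1.
D = C - B + W  [with C=4, B=-1, W=1]  = 6
Z = max(C, D) - 5  [with C=4, D=6]  = 1

1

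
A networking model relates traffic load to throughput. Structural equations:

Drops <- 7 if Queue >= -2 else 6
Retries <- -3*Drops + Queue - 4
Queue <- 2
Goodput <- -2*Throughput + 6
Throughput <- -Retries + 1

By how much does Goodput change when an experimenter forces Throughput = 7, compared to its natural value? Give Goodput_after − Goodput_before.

Intervening sets Throughput = 7 and removes its equation (Throughput <- -Retries + 1).
Goodput = -2*Throughput + 6  [with Throughput=7]  = -8
Without intervention: Drops = 7 if Queue >= -2 else 6  [with Queue=2]  = 7; Retries = -3*Drops + Queue - 4  [with Drops=7, Queue=2]  = -23; Throughput = -Retries + 1  [with Retries=-23]  = 24; Goodput = -2*Throughput + 6  [with Throughput=24]  = -42.
Change = -8 − (-42) = 34.

34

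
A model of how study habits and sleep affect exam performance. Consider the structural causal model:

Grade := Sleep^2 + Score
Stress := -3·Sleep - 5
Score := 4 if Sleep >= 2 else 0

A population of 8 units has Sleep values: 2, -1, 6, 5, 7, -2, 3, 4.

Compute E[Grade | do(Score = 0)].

Under do(Score=0), Score's equation is replaced by Score=0 for every unit. Per-unit Grade: 4, 1, 36, 25, 49, 4, 9, 16. Mean = 18.

18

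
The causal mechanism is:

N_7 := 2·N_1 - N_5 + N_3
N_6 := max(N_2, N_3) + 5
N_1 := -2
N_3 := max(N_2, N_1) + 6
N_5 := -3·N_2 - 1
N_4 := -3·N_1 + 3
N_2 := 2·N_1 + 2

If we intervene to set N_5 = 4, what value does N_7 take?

Under do(N_5=4), the mechanism N_5 := -3·N_2 - 1 is discarded; N_5 is fixed at 4.
N_2 = 2·N_1 + 2  [with N_1=-2]  = -2
N_3 = max(N_2, N_1) + 6  [with N_2=-2, N_1=-2]  = 4
N_7 = 2·N_1 - N_5 + N_3  [with N_1=-2, N_5=4, N_3=4]  = -4

-4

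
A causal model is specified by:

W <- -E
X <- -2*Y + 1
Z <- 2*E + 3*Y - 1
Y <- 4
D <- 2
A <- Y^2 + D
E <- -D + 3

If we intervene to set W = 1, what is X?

-7

The intervention breaks the incoming arrows to W: W <- -E no longer applies, and W = 1.
X is not downstream of the intervention, so its value is determined by the original equations.
X = -2*Y + 1  [with Y=4]  = -7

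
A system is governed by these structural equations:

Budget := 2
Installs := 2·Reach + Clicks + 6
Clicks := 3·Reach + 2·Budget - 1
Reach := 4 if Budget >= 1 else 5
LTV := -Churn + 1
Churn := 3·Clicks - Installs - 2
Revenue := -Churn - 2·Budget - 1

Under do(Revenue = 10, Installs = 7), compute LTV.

-35

Under do(Revenue = 10, Installs = 7), each intervened variable's structural equation is replaced by its fixed value.
Reach = 4 if Budget >= 1 else 5  [with Budget=2]  = 4
Clicks = 3·Reach + 2·Budget - 1  [with Reach=4, Budget=2]  = 15
Churn = 3·Clicks - Installs - 2  [with Clicks=15, Installs=7]  = 36
LTV = -Churn + 1  [with Churn=36]  = -35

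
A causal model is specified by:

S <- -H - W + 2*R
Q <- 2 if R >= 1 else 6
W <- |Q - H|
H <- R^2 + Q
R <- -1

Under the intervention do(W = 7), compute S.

Intervening sets W = 7 and removes its equation (W <- |Q - H|).
Q = 2 if R >= 1 else 6  [with R=-1]  = 6
H = R^2 + Q  [with R=-1, Q=6]  = 7
S = -H - W + 2*R  [with H=7, W=7, R=-1]  = -16

-16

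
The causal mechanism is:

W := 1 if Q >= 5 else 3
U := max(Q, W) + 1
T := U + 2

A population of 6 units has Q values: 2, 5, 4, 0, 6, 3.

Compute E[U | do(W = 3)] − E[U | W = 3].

Under do(W=3), W's equation is replaced by W=3 for every unit. Per-unit U: 4, 6, 5, 4, 7, 4. Mean = 5.
E[U|W=3] averages over only the 4 units with W=3 (Q = 2, 4, 0, 3): U = 4, 5, 4, 4, mean 4.25.
Difference = 5 − 4.25 = 0.75.

0.75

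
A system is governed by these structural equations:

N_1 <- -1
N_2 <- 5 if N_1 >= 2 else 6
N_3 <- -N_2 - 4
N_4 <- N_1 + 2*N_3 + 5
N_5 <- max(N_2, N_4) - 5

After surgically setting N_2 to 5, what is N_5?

do(N_2=5) replaces the equation N_2 <- 5 if N_1 >= 2 else 6 with the constant N_2 = 5.
N_3 = -N_2 - 4  [with N_2=5]  = -9
N_4 = N_1 + 2*N_3 + 5  [with N_1=-1, N_3=-9]  = -14
N_5 = max(N_2, N_4) - 5  [with N_2=5, N_4=-14]  = 0

0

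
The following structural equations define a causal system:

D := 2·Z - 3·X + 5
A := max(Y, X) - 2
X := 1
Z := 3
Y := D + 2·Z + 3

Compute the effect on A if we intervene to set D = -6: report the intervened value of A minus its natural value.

do(D=-6) replaces the equation D := 2·Z - 3·X + 5 with the constant D = -6.
Y = D + 2·Z + 3  [with D=-6, Z=3]  = 3
A = max(Y, X) - 2  [with Y=3, X=1]  = 1
Without intervention: D = 2·Z - 3·X + 5  [with Z=3, X=1]  = 8; Y = D + 2·Z + 3  [with D=8, Z=3]  = 17; A = max(Y, X) - 2  [with Y=17, X=1]  = 15.
Change = 1 − 15 = -14.

-14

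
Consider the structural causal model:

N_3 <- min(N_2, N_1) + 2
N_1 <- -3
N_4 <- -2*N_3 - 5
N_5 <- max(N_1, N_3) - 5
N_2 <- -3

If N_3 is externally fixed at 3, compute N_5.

do(N_3=3) replaces the equation N_3 <- min(N_2, N_1) + 2 with the constant N_3 = 3.
N_5 = max(N_1, N_3) - 5  [with N_1=-3, N_3=3]  = -2

-2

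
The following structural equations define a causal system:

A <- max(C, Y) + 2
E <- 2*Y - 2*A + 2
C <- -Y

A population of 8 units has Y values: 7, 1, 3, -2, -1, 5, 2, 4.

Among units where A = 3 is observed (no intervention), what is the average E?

-4

E[E|A=3] averages over only the 2 units with A=3 (Y = 1, -1): E = -2, -6, mean -4.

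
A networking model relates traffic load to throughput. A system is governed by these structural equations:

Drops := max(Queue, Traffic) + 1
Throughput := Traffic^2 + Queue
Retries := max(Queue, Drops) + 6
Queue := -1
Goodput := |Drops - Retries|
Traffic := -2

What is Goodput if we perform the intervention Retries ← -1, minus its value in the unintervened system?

Under do(Retries=-1), the mechanism Retries := max(Queue, Drops) + 6 is discarded; Retries is fixed at -1.
Drops = max(Queue, Traffic) + 1  [with Queue=-1, Traffic=-2]  = 0
Goodput = |Drops - Retries|  [with Drops=0, Retries=-1]  = 1
Without intervention: Drops = max(Queue, Traffic) + 1  [with Queue=-1, Traffic=-2]  = 0; Retries = max(Queue, Drops) + 6  [with Queue=-1, Drops=0]  = 6; Goodput = |Drops - Retries|  [with Drops=0, Retries=6]  = 6.
Change = 1 − 6 = -5.

-5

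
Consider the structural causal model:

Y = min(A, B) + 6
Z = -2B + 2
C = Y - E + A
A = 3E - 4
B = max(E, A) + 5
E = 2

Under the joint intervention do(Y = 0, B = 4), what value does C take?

0

The joint intervention fixes Y = 0, B = 4, removing each variable's own equation.
A = 3E - 4  [with E=2]  = 2
C = Y - E + A  [with Y=0, E=2, A=2]  = 0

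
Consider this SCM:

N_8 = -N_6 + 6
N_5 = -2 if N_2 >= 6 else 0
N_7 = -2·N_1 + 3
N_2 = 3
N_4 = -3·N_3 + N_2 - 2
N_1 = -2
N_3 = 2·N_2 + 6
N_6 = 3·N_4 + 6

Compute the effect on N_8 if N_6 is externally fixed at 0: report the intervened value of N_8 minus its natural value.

-99

Intervening sets N_6 = 0 and removes its equation (N_6 = 3·N_4 + 6).
N_8 = -N_6 + 6  [with N_6=0]  = 6
Without intervention: N_3 = 2·N_2 + 6  [with N_2=3]  = 12; N_4 = -3·N_3 + N_2 - 2  [with N_3=12, N_2=3]  = -35; N_6 = 3·N_4 + 6  [with N_4=-35]  = -99; N_8 = -N_6 + 6  [with N_6=-99]  = 105.
Change = 6 − 105 = -99.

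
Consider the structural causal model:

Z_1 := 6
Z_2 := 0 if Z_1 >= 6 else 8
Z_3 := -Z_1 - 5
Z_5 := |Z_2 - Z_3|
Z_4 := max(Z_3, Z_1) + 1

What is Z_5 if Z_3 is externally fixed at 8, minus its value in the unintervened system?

do(Z_3=8) replaces the equation Z_3 := -Z_1 - 5 with the constant Z_3 = 8.
Z_2 = 0 if Z_1 >= 6 else 8  [with Z_1=6]  = 0
Z_5 = |Z_2 - Z_3|  [with Z_2=0, Z_3=8]  = 8
Without intervention: Z_2 = 0 if Z_1 >= 6 else 8  [with Z_1=6]  = 0; Z_3 = -Z_1 - 5  [with Z_1=6]  = -11; Z_5 = |Z_2 - Z_3|  [with Z_2=0, Z_3=-11]  = 11.
Change = 8 − 11 = -3.

-3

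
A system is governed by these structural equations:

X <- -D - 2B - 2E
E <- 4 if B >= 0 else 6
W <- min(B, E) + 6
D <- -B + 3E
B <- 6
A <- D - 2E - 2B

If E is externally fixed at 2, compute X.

Under do(E=2), the mechanism E <- 4 if B >= 0 else 6 is discarded; E is fixed at 2.
D = -B + 3E  [with B=6, E=2]  = 0
X = -D - 2B - 2E  [with D=0, B=6, E=2]  = -16

-16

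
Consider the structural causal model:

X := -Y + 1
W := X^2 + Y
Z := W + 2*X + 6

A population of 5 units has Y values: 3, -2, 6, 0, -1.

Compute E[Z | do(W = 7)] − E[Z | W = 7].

-1.4

The intervention sets W=7 in all 5 units regardless of Y. Recomputing Z per unit gives 9, 19, 3, 15, 17; average 12.6.
E[Z|W=7] averages over only the 2 units with W=7 (Y = 3, -2): Z = 9, 19, mean 14.
Difference = 12.6 − 14 = -1.4.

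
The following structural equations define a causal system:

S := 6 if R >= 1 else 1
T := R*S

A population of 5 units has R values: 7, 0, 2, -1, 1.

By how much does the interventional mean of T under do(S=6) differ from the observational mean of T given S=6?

Under do(S=6), S's equation is replaced by S=6 for every unit. Per-unit T: 42, 0, 12, -6, 6. Mean = 10.8.
Conditioning on S=6 selects the 3 unit(s) with R ∈ {7, 2, 1}. Their T values: 42, 12, 6. Mean = 20.
Difference = 10.8 − 20 = -9.2.

-9.2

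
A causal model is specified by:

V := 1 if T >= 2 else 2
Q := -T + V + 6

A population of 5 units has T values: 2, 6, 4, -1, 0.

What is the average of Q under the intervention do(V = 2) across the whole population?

5.8

Under do(V=2), V's equation is replaced by V=2 for every unit. Per-unit Q: 6, 2, 4, 9, 8. Mean = 5.8.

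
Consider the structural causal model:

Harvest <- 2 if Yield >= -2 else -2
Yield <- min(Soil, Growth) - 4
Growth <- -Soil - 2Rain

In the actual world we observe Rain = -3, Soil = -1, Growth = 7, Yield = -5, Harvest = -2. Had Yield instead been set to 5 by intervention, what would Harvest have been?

2

Intervening sets Yield = 5 and removes its equation (Yield <- min(Soil, Growth) - 4).
Harvest = 2 if Yield >= -2 else -2  [with Yield=5]  = 2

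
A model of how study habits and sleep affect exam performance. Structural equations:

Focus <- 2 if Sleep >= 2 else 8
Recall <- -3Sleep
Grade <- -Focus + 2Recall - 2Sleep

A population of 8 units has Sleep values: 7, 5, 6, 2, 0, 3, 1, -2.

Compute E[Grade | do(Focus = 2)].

-24

Under do(Focus=2), Focus's equation is replaced by Focus=2 for every unit. Per-unit Grade: -58, -42, -50, -18, -2, -26, -10, 14. Mean = -24.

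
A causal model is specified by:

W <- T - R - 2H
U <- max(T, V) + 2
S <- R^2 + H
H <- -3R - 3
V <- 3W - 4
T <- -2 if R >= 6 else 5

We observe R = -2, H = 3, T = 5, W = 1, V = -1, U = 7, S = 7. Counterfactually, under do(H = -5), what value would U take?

49

Under do(H=-5), the mechanism H <- -3R - 3 is discarded; H is fixed at -5.
T = -2 if R >= 6 else 5  [with R=-2]  = 5
W = T - R - 2H  [with T=5, R=-2, H=-5]  = 17
V = 3W - 4  [with W=17]  = 47
U = max(T, V) + 2  [with T=5, V=47]  = 49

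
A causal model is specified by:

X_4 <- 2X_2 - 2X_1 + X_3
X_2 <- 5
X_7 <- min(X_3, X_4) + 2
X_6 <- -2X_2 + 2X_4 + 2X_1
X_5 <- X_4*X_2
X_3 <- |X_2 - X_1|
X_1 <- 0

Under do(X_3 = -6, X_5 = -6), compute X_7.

Under do(X_3 = -6, X_5 = -6), each intervened variable's structural equation is replaced by its fixed value.
X_4 = 2X_2 - 2X_1 + X_3  [with X_2=5, X_1=0, X_3=-6]  = 4
X_7 = min(X_3, X_4) + 2  [with X_3=-6, X_4=4]  = -4

-4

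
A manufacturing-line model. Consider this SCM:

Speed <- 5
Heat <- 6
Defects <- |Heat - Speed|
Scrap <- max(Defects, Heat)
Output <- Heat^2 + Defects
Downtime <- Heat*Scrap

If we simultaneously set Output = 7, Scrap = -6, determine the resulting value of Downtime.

-36

Setting Output = 7, Scrap = -6 by intervention discards those variables' equations.
Downtime = Heat*Scrap  [with Heat=6, Scrap=-6]  = -36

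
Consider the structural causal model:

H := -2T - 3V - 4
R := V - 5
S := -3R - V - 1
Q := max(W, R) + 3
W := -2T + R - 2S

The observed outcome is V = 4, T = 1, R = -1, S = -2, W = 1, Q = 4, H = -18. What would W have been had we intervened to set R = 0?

8

do(R=0) replaces the equation R := V - 5 with the constant R = 0.
S = -3R - V - 1  [with R=0, V=4]  = -5
W = -2T + R - 2S  [with T=1, R=0, S=-5]  = 8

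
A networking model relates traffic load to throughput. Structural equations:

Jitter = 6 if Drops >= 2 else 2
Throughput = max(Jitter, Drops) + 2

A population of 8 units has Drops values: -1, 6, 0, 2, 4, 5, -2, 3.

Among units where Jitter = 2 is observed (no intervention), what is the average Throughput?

4

Conditioning on Jitter=2 selects the 3 unit(s) with Drops ∈ {-1, 0, -2}. Their Throughput values: 4, 4, 4. Mean = 4.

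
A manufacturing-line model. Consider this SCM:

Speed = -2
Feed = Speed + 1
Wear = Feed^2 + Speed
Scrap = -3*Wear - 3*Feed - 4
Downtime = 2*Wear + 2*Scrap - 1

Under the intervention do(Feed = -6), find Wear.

34

The intervention breaks the incoming arrows to Feed: Feed = Speed + 1 no longer applies, and Feed = -6.
Wear = Feed^2 + Speed  [with Feed=-6, Speed=-2]  = 34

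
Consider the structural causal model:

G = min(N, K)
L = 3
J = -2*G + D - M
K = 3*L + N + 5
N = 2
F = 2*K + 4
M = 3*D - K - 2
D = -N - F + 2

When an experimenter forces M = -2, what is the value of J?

-38

do(M=-2) replaces the equation M = 3*D - K - 2 with the constant M = -2.
K = 3*L + N + 5  [with L=3, N=2]  = 16
G = min(N, K)  [with N=2, K=16]  = 2
F = 2*K + 4  [with K=16]  = 36
D = -N - F + 2  [with N=2, F=36]  = -36
J = -2*G + D - M  [with G=2, D=-36, M=-2]  = -38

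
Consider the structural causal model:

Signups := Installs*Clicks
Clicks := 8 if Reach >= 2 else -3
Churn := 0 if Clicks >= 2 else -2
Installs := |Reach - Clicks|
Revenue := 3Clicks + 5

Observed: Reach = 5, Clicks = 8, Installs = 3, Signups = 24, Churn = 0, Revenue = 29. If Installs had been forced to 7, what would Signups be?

56

The intervention breaks the incoming arrows to Installs: Installs := |Reach - Clicks| no longer applies, and Installs = 7.
Clicks = 8 if Reach >= 2 else -3  [with Reach=5]  = 8
Signups = Installs*Clicks  [with Installs=7, Clicks=8]  = 56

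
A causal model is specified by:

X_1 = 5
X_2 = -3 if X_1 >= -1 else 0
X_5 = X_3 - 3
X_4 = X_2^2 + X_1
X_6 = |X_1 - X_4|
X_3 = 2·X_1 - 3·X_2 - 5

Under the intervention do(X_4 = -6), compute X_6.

Under do(X_4=-6), the mechanism X_4 = X_2^2 + X_1 is discarded; X_4 is fixed at -6.
X_6 = |X_1 - X_4|  [with X_1=5, X_4=-6]  = 11

11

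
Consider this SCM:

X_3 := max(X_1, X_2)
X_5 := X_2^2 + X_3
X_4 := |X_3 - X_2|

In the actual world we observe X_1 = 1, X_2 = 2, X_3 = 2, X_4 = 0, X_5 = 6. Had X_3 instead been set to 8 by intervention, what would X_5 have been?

12

do(X_3=8) replaces the equation X_3 := max(X_1, X_2) with the constant X_3 = 8.
X_5 = X_2^2 + X_3  [with X_2=2, X_3=8]  = 12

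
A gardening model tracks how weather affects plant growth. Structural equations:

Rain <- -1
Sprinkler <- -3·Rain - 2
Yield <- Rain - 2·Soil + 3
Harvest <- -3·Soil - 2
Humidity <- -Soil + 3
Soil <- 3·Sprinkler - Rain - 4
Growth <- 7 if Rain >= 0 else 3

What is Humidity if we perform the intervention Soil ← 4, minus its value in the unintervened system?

do(Soil=4) replaces the equation Soil <- 3·Sprinkler - Rain - 4 with the constant Soil = 4.
Humidity = -Soil + 3  [with Soil=4]  = -1
Without intervention: Sprinkler = -3·Rain - 2  [with Rain=-1]  = 1; Soil = 3·Sprinkler - Rain - 4  [with Sprinkler=1, Rain=-1]  = 0; Humidity = -Soil + 3  [with Soil=0]  = 3.
Change = -1 − 3 = -4.

-4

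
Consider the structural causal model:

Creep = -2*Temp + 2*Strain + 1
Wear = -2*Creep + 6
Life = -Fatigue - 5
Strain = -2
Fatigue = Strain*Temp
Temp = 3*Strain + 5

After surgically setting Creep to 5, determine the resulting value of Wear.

The intervention breaks the incoming arrows to Creep: Creep = -2*Temp + 2*Strain + 1 no longer applies, and Creep = 5.
Wear = -2*Creep + 6  [with Creep=5]  = -4

-4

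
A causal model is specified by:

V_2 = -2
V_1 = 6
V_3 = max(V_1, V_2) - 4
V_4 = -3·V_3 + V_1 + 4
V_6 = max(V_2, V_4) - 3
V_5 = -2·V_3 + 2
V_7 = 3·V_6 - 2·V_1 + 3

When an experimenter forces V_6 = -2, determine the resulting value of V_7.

Intervening sets V_6 = -2 and removes its equation (V_6 = max(V_2, V_4) - 3).
V_7 = 3·V_6 - 2·V_1 + 3  [with V_6=-2, V_1=6]  = -15

-15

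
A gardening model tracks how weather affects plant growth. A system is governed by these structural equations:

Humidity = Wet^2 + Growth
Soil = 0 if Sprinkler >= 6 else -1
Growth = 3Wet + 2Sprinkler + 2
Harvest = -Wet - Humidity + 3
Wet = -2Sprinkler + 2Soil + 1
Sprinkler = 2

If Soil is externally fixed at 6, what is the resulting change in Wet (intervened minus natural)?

The intervention breaks the incoming arrows to Soil: Soil = 0 if Sprinkler >= 6 else -1 no longer applies, and Soil = 6.
Wet = -2Sprinkler + 2Soil + 1  [with Sprinkler=2, Soil=6]  = 9
Without intervention: Soil = 0 if Sprinkler >= 6 else -1  [with Sprinkler=2]  = -1; Wet = -2Sprinkler + 2Soil + 1  [with Sprinkler=2, Soil=-1]  = -5.
Change = 9 − (-5) = 14.

14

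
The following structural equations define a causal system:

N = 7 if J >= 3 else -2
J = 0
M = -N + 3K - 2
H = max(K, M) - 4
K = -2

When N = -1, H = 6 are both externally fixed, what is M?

-7

The joint intervention fixes N = -1, H = 6, removing each variable's own equation.
M = -N + 3K - 2  [with N=-1, K=-2]  = -7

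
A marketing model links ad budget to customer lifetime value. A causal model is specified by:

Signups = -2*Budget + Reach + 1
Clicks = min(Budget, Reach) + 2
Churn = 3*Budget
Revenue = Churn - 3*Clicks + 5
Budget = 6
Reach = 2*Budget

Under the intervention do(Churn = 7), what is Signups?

The intervention breaks the incoming arrows to Churn: Churn = 3*Budget no longer applies, and Churn = 7.
Since Signups is not a descendant of the intervened variable, it is unaffected.
Reach = 2*Budget  [with Budget=6]  = 12
Signups = -2*Budget + Reach + 1  [with Budget=6, Reach=12]  = 1

1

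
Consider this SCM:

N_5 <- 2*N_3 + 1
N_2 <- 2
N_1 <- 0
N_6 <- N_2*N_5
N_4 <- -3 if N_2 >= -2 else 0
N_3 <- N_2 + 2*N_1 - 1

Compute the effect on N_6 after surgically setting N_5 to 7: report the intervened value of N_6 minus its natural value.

8

The intervention breaks the incoming arrows to N_5: N_5 <- 2*N_3 + 1 no longer applies, and N_5 = 7.
N_6 = N_2*N_5  [with N_2=2, N_5=7]  = 14
Without intervention: N_3 = N_2 + 2*N_1 - 1  [with N_2=2, N_1=0]  = 1; N_5 = 2*N_3 + 1  [with N_3=1]  = 3; N_6 = N_2*N_5  [with N_2=2, N_5=3]  = 6.
Change = 14 − 6 = 8.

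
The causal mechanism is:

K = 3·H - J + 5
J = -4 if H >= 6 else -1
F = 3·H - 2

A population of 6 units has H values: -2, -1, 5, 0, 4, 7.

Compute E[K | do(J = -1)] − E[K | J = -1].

2.9

do(J=-1) breaks J's dependence on H. With J=-1 fixed, K across the units is 0, 3, 21, 6, 18, 27, mean 12.5.
Observing J=-1 restricts to units where J's equation naturally yields -1: H ∈ {-2, -1, 5, 0, 4}. In that subpopulation K = 0, 3, 21, 6, 18, mean 9.6.
Difference = 12.5 − 9.6 = 2.9.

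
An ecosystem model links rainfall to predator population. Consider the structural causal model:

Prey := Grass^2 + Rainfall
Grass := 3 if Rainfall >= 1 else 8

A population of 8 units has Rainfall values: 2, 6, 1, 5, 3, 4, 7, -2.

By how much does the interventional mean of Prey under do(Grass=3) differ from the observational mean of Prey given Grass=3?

-0.75

The intervention sets Grass=3 in all 8 units regardless of Rainfall. Recomputing Prey per unit gives 11, 15, 10, 14, 12, 13, 16, 7; average 12.25.
Conditioning on Grass=3 selects the 7 unit(s) with Rainfall ∈ {2, 6, 1, 5, 3, 4, 7}. Their Prey values: 11, 15, 10, 14, 12, 13, 16. Mean = 13.
Difference = 12.25 − 13 = -0.75.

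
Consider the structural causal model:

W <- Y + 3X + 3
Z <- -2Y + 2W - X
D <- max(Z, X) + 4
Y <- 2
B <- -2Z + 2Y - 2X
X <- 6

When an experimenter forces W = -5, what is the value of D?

10

The intervention breaks the incoming arrows to W: W <- Y + 3X + 3 no longer applies, and W = -5.
Z = -2Y + 2W - X  [with Y=2, W=-5, X=6]  = -20
D = max(Z, X) + 4  [with Z=-20, X=6]  = 10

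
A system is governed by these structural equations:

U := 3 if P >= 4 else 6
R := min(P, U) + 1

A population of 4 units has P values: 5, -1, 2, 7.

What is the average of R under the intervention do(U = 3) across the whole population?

2.75

Every unit gets U=3 under the intervention. R values become 4, 0, 3, 4; E[R|do(U=3)] = 2.75.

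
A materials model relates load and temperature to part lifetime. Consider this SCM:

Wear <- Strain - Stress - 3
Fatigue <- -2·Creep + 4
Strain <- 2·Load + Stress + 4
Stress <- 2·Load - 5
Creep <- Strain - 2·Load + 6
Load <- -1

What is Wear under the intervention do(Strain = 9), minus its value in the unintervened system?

do(Strain=9) replaces the equation Strain <- 2·Load + Stress + 4 with the constant Strain = 9.
Stress = 2·Load - 5  [with Load=-1]  = -7
Wear = Strain - Stress - 3  [with Strain=9, Stress=-7]  = 13
Without intervention: Stress = 2·Load - 5  [with Load=-1]  = -7; Strain = 2·Load + Stress + 4  [with Load=-1, Stress=-7]  = -5; Wear = Strain - Stress - 3  [with Strain=-5, Stress=-7]  = -1.
Change = 13 − (-1) = 14.

14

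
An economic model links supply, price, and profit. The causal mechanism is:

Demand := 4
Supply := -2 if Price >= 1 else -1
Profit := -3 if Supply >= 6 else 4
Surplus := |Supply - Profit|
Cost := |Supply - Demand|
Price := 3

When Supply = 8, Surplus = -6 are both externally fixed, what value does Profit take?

-3

The joint intervention fixes Supply = 8, Surplus = -6, removing each variable's own equation.
Profit = -3 if Supply >= 6 else 4  [with Supply=8]  = -3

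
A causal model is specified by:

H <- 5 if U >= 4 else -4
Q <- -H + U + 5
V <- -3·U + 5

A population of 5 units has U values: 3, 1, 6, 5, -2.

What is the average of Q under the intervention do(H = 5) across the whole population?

do(H=5) breaks H's dependence on U. With H=5 fixed, Q across the units is 3, 1, 6, 5, -2, mean 2.6.

2.6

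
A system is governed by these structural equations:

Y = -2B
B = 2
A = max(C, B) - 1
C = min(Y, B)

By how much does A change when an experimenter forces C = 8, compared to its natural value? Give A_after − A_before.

6

The intervention breaks the incoming arrows to C: C = min(Y, B) no longer applies, and C = 8.
A = max(C, B) - 1  [with C=8, B=2]  = 7
Without intervention: Y = -2B  [with B=2]  = -4; C = min(Y, B)  [with Y=-4, B=2]  = -4; A = max(C, B) - 1  [with C=-4, B=2]  = 1.
Change = 7 − 1 = 6.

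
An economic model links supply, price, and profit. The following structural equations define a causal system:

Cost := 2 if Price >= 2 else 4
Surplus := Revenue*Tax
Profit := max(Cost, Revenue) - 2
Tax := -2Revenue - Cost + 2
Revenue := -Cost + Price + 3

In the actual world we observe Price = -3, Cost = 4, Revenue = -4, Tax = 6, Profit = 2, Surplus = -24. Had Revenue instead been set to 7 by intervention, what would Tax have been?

The intervention breaks the incoming arrows to Revenue: Revenue := -Cost + Price + 3 no longer applies, and Revenue = 7.
Cost = 2 if Price >= 2 else 4  [with Price=-3]  = 4
Tax = -2Revenue - Cost + 2  [with Revenue=7, Cost=4]  = -16

-16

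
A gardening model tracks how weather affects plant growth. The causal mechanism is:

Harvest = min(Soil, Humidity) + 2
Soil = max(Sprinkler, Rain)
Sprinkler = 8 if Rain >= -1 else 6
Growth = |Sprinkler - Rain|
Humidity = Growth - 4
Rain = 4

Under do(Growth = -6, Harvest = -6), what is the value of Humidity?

Setting Growth = -6, Harvest = -6 by intervention discards those variables' equations.
Humidity = Growth - 4  [with Growth=-6]  = -10

-10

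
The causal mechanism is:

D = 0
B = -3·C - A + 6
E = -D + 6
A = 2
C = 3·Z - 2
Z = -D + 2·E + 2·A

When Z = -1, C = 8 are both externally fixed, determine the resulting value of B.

-20

The joint intervention fixes Z = -1, C = 8, removing each variable's own equation.
B = -3·C - A + 6  [with C=8, A=2]  = -20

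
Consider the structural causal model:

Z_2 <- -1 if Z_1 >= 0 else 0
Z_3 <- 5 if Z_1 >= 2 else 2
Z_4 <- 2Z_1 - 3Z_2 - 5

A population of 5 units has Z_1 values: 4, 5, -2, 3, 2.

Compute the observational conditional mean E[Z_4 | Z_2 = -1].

5

E[Z_4|Z_2=-1] averages over only the 4 units with Z_2=-1 (Z_1 = 4, 5, 3, 2): Z_4 = 6, 8, 4, 2, mean 5.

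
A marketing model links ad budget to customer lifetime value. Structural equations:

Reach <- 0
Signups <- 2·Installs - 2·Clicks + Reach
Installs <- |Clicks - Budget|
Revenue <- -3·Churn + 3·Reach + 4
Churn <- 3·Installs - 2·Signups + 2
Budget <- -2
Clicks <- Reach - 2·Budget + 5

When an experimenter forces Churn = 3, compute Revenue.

Intervening sets Churn = 3 and removes its equation (Churn <- 3·Installs - 2·Signups + 2).
Revenue = -3·Churn + 3·Reach + 4  [with Churn=3, Reach=0]  = -5

-5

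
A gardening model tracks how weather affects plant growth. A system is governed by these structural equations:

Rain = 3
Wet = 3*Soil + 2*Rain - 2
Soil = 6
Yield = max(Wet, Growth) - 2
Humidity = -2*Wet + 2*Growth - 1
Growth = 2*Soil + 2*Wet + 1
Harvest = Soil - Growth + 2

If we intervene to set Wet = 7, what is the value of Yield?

The intervention breaks the incoming arrows to Wet: Wet = 3*Soil + 2*Rain - 2 no longer applies, and Wet = 7.
Growth = 2*Soil + 2*Wet + 1  [with Soil=6, Wet=7]  = 27
Yield = max(Wet, Growth) - 2  [with Wet=7, Growth=27]  = 25

25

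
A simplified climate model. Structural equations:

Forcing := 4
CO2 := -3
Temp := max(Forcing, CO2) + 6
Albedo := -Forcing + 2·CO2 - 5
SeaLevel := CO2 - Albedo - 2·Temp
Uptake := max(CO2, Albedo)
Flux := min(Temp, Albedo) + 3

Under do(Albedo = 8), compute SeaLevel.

-31

Intervening sets Albedo = 8 and removes its equation (Albedo := -Forcing + 2·CO2 - 5).
Temp = max(Forcing, CO2) + 6  [with Forcing=4, CO2=-3]  = 10
SeaLevel = CO2 - Albedo - 2·Temp  [with CO2=-3, Albedo=8, Temp=10]  = -31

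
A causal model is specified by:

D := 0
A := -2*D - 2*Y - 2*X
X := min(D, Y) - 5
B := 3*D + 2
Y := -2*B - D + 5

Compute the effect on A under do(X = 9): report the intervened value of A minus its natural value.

Intervening sets X = 9 and removes its equation (X := min(D, Y) - 5).
B = 3*D + 2  [with D=0]  = 2
Y = -2*B - D + 5  [with B=2, D=0]  = 1
A = -2*D - 2*Y - 2*X  [with D=0, Y=1, X=9]  = -20
Without intervention: B = 3*D + 2  [with D=0]  = 2; Y = -2*B - D + 5  [with B=2, D=0]  = 1; X = min(D, Y) - 5  [with D=0, Y=1]  = -5; A = -2*D - 2*Y - 2*X  [with D=0, Y=1, X=-5]  = 8.
Change = -20 − 8 = -28.

-28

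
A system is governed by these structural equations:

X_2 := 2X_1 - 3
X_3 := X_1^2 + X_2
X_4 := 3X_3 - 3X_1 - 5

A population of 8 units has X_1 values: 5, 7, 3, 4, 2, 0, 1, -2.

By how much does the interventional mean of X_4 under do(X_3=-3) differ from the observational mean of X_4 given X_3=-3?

Under do(X_3=-3), X_3's equation is replaced by X_3=-3 for every unit. Per-unit X_4: -29, -35, -23, -26, -20, -14, -17, -8. Mean = -21.5.
Observing X_3=-3 restricts to units where X_3's equation naturally yields -3: X_1 ∈ {0, -2}. In that subpopulation X_4 = -14, -8, mean -11.
Difference = -21.5 − (-11) = -10.5.

-10.5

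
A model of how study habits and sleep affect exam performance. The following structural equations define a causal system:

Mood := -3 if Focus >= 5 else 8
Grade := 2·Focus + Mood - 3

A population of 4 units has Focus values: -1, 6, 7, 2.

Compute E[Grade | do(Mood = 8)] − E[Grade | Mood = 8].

Every unit gets Mood=8 under the intervention. Grade values become 3, 17, 19, 9; E[Grade|do(Mood=8)] = 12.
Observing Mood=8 restricts to units where Mood's equation naturally yields 8: Focus ∈ {-1, 2}. In that subpopulation Grade = 3, 9, mean 6.
Difference = 12 − 6 = 6.

6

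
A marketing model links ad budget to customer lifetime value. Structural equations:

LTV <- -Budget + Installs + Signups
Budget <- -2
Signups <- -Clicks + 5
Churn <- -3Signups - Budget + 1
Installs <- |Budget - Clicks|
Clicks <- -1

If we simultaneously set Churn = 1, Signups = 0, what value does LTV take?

Setting Churn = 1, Signups = 0 by intervention discards those variables' equations.
Installs = |Budget - Clicks|  [with Budget=-2, Clicks=-1]  = 1
LTV = -Budget + Installs + Signups  [with Budget=-2, Installs=1, Signups=0]  = 3

3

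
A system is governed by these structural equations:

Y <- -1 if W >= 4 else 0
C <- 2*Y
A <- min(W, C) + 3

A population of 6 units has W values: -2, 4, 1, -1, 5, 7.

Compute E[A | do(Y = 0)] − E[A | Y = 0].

0.5

Every unit gets Y=0 under the intervention. A values become 1, 3, 3, 2, 3, 3; E[A|do(Y=0)] = 2.5.
Observing Y=0 restricts to units where Y's equation naturally yields 0: W ∈ {-2, 1, -1}. In that subpopulation A = 1, 3, 2, mean 2.
Difference = 2.5 − 2 = 0.5.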